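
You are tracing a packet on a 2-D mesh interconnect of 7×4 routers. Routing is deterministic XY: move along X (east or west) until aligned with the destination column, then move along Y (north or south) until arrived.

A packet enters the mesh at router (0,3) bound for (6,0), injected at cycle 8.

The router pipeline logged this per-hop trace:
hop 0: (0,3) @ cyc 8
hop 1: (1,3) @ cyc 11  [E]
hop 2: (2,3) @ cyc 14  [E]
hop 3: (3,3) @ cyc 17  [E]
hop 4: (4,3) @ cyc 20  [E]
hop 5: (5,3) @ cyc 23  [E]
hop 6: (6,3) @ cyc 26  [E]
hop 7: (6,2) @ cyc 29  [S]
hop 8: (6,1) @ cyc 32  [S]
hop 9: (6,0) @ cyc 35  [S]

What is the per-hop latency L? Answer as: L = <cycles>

L = 3

cyc[1] − cyc[0] = 11 − 8 = 3.
That increment is L by definition: L = 3.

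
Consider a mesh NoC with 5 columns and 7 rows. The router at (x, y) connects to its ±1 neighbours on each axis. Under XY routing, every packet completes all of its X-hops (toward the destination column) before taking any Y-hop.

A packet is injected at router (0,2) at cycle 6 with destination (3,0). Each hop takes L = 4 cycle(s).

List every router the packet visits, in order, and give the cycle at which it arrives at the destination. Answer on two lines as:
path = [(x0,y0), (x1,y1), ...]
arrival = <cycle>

src (0,2)  cyc=6
E→(1,2)  cyc=10
E→(2,2)  cyc=14
E→(3,2)  cyc=18
S→(3,1)  cyc=22
S→(3,0)  cyc=26

path = [(0,2), (1,2), (2,2), (3,2), (3,1), (3,0)]
arrival = 26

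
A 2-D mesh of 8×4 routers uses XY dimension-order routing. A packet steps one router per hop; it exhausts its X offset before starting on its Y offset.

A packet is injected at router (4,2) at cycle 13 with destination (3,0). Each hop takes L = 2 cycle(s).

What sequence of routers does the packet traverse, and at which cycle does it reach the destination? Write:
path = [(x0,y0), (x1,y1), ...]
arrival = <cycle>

  0. router=(4,2) cycle=13 (inject)
  1. router=(3,2) cycle=15 dir=W
  2. router=(3,1) cycle=17 dir=S
  3. router=(3,0) cycle=19 dir=S

path = [(4,2), (3,2), (3,1), (3,0)]
arrival = 19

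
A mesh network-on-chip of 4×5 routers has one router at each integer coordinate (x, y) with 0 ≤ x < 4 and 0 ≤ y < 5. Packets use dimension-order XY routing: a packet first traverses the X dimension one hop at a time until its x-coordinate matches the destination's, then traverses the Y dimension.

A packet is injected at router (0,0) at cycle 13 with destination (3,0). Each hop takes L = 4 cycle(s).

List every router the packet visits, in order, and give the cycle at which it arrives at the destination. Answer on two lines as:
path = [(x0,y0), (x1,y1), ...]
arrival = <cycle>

path = [(0,0), (1,0), (2,0), (3,0)]
arrival = 25

hop 0: (0,0) @ cyc 13
hop 1: (1,0) @ cyc 17  [E]
hop 2: (2,0) @ cyc 21  [E]
hop 3: (3,0) @ cyc 25  [E]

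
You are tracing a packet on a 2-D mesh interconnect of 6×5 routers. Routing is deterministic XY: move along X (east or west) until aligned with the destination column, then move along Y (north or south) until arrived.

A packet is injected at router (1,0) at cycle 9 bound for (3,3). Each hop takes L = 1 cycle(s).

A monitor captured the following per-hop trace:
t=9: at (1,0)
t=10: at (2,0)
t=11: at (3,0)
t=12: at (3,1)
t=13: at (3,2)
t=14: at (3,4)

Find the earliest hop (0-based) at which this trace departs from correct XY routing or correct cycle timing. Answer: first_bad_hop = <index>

[1] (+1,+0) / 1c ⇒ ok
[2] (+1,+0) / 1c ⇒ ok
[3] (+0,+1) / 1c ⇒ ok
[4] (+0,+1) / 1c ⇒ ok
[5] (+0,+2) / 1c ⇒ BAD: non-unit step

first_bad_hop = 5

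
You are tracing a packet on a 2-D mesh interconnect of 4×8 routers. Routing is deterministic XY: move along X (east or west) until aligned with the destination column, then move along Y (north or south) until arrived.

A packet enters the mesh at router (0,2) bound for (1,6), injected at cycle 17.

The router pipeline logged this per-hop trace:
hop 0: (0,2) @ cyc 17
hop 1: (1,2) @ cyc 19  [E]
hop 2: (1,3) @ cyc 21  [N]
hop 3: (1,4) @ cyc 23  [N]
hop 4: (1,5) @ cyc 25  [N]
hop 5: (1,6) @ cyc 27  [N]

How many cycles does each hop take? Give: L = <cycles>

From hop 0 (17) to hop 1 (19): +2 cycles.
That increment is L by definition: L = 2.

L = 2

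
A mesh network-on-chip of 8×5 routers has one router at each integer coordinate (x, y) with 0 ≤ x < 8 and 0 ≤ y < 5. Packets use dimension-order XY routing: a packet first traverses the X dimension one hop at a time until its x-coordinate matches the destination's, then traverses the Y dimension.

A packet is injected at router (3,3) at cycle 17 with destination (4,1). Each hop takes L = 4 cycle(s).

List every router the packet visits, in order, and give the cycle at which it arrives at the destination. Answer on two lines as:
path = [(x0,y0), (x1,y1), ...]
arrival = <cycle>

path = [(3,3), (4,3), (4,2), (4,1)]
arrival = 29

[0] x=3 y=3 t=17
[1] x=4 y=3 t=21 →E
[2] x=4 y=2 t=25 →S
[3] x=4 y=1 t=29 →S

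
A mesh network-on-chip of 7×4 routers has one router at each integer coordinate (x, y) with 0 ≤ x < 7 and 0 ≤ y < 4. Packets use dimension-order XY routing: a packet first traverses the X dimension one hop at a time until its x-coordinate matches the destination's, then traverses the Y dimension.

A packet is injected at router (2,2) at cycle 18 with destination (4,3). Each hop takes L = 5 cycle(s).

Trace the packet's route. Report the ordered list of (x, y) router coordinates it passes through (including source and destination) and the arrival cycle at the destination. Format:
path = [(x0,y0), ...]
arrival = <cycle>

src (2,2)  cyc=18
E→(3,2)  cyc=23
E→(4,2)  cyc=28
N→(4,3)  cyc=33

path = [(2,2), (3,2), (4,2), (4,3)]
arrival = 33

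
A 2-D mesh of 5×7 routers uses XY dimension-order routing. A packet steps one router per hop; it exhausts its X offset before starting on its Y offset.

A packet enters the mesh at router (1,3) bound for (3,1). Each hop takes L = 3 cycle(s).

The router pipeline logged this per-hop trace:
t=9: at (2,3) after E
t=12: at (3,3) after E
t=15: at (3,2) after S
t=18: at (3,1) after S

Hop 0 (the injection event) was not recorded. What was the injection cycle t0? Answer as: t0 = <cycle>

The first recorded entry is hop 1 at cycle 9.
Therefore t0 = 9 − L = 6.

t0 = 6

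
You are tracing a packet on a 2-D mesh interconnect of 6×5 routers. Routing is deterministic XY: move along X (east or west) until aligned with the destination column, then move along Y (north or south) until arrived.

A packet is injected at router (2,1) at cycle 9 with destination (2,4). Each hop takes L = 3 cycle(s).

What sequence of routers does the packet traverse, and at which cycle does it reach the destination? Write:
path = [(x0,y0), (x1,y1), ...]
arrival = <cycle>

src (2,1)  cyc=9
N→(2,2)  cyc=12
N→(2,3)  cyc=15
N→(2,4)  cyc=18

path = [(2,1), (2,2), (2,3), (2,4)]
arrival = 18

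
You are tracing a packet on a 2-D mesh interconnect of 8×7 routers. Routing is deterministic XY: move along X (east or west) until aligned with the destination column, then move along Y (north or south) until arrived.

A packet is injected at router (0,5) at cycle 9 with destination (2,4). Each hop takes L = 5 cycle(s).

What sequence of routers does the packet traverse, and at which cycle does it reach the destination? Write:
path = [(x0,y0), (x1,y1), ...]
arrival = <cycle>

path = [(0,5), (1,5), (2,5), (2,4)]
arrival = 24

[0] x=0 y=5 t=9
[1] x=1 y=5 t=14 →E
[2] x=2 y=5 t=19 →E
[3] x=2 y=4 t=24 →S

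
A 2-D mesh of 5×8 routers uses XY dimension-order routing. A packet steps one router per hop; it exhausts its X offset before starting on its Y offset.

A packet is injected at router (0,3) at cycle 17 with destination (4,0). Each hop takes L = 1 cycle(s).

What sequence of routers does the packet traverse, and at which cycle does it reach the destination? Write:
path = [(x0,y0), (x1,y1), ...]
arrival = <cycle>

#0 — 0,3 | c17
#1 — 1,3 | c18 | E
#2 — 2,3 | c19 | E
#3 — 3,3 | c20 | E
#4 — 4,3 | c21 | E
#5 — 4,2 | c22 | S
#6 — 4,1 | c23 | S
#7 — 4,0 | c24 | S

path = [(0,3), (1,3), (2,3), (3,3), (4,3), (4,2), (4,1), (4,0)]
arrival = 24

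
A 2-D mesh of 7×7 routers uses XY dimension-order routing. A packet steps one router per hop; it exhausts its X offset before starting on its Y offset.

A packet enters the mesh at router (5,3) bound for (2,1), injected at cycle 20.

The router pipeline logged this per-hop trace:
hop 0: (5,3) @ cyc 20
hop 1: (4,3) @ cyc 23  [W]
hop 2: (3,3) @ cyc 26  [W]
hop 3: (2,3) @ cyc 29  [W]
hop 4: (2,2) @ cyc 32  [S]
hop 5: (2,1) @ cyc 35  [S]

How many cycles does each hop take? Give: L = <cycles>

Between hops 0 and 1 the cycle counter advances 23 − 20 = 3.
Each hop adds L, hence L = 3.

L = 3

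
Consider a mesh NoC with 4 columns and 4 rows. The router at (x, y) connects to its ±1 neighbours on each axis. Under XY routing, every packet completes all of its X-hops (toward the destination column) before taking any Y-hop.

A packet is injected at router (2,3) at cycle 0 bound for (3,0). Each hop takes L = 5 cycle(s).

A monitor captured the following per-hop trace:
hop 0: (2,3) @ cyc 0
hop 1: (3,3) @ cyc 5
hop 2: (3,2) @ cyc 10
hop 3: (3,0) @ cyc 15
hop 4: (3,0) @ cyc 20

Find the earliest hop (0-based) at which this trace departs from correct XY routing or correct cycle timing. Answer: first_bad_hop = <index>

first_bad_hop = 3

  1: Δx=+1 Δy=+0 Δt=5 [ok]
  2: Δx=+0 Δy=-1 Δt=5 [ok]
  3: Δx=+0 Δy=-2 Δt=5 [BAD: non-unit step]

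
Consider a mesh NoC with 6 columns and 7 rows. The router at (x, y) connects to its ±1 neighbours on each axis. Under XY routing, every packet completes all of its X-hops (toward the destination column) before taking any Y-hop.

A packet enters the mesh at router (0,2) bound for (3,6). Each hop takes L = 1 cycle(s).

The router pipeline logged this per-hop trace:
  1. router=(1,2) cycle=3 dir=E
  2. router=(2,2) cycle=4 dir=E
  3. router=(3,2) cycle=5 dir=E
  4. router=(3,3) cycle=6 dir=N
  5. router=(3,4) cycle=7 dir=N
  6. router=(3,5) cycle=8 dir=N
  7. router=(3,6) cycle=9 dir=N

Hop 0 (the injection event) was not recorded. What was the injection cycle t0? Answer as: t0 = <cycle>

t0 = 2

cyc[1] = 3 and cyc[k] = t0 + k·L for every k.
Subtract one hop: t0 = 3 − 1 = 2.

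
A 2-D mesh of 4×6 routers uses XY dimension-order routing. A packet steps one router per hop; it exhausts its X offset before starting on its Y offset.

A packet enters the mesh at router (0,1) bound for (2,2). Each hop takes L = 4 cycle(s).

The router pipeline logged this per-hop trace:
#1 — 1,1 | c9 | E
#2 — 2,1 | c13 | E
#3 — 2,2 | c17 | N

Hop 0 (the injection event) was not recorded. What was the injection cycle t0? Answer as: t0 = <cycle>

Hop 1 reached at cycle 9; hop k is at t0 + k·L.
Subtract one hop: t0 = 9 − 4 = 5.

t0 = 5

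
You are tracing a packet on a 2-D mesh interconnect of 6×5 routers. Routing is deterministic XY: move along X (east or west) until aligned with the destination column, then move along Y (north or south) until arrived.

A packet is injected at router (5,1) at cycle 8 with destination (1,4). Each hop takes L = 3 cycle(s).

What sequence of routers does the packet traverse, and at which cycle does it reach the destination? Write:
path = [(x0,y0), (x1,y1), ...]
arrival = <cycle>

path = [(5,1), (4,1), (3,1), (2,1), (1,1), (1,2), (1,3), (1,4)]
arrival = 29

hop 0: (5,1) @ cyc 8
hop 1: (4,1) @ cyc 11  [W]
hop 2: (3,1) @ cyc 14  [W]
hop 3: (2,1) @ cyc 17  [W]
hop 4: (1,1) @ cyc 20  [W]
hop 5: (1,2) @ cyc 23  [N]
hop 6: (1,3) @ cyc 26  [N]
hop 7: (1,4) @ cyc 29  [N]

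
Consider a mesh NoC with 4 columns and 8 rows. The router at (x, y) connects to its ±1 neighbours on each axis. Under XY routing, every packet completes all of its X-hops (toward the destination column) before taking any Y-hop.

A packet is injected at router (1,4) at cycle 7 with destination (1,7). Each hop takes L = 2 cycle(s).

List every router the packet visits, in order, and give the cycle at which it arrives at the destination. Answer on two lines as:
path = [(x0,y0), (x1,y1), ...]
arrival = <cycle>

src (1,4)  cyc=7
N→(1,5)  cyc=9
N→(1,6)  cyc=11
N→(1,7)  cyc=13

path = [(1,4), (1,5), (1,6), (1,7)]
arrival = 13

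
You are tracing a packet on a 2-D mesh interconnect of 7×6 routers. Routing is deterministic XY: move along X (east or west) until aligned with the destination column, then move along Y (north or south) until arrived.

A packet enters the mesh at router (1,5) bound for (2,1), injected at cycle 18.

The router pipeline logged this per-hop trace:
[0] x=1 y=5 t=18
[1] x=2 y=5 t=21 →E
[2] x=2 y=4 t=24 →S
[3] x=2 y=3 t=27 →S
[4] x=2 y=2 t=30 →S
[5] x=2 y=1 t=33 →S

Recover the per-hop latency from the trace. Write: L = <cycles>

L = 3

Between hops 0 and 1 the cycle counter advances 21 − 18 = 3.
Per-hop latency L = Δcyc = 3.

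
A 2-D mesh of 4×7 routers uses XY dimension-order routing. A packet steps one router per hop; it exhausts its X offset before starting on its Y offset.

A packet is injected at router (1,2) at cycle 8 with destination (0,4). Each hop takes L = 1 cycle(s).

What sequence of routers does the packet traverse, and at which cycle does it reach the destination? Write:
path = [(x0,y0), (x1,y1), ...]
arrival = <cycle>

path = [(1,2), (0,2), (0,3), (0,4)]
arrival = 11

#0 — 1,2 | c8
#1 — 0,2 | c9 | W
#2 — 0,3 | c10 | N
#3 — 0,4 | c11 | N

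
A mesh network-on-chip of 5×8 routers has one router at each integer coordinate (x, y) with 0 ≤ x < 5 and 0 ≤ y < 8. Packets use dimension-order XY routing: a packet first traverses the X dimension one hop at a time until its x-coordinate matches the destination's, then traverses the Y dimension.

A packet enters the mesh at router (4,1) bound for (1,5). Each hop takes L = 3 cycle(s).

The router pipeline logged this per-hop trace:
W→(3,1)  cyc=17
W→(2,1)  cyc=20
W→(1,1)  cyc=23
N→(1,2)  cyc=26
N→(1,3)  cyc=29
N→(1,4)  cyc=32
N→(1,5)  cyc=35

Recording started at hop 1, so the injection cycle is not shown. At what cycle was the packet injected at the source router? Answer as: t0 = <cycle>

cyc[1] = 17 and cyc[k] = t0 + k·L for every k.
Therefore t0 = 17 − L = 14.

t0 = 14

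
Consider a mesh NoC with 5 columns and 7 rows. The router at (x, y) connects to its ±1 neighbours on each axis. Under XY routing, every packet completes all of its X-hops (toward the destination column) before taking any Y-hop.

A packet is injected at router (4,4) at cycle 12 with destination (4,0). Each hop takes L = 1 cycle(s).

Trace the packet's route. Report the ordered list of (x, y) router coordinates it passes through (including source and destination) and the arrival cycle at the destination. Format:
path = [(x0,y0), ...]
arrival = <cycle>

path = [(4,4), (4,3), (4,2), (4,1), (4,0)]
arrival = 16

src (4,4)  cyc=12
S→(4,3)  cyc=13
S→(4,2)  cyc=14
S→(4,1)  cyc=15
S→(4,0)  cyc=16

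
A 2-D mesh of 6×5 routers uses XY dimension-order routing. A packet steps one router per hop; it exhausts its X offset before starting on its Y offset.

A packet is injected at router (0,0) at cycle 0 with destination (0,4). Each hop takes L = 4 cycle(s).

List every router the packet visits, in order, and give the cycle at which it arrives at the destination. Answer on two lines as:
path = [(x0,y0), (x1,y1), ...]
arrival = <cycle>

[0] x=0 y=0 t=0
[1] x=0 y=1 t=4 →N
[2] x=0 y=2 t=8 →N
[3] x=0 y=3 t=12 →N
[4] x=0 y=4 t=16 →N

path = [(0,0), (0,1), (0,2), (0,3), (0,4)]
arrival = 16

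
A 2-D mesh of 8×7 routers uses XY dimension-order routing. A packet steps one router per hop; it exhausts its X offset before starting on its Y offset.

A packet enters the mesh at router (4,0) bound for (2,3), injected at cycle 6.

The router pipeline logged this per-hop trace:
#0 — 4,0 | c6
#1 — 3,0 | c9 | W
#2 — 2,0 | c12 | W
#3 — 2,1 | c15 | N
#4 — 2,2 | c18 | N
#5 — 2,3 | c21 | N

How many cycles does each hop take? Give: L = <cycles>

L = 3

From hop 0 (6) to hop 1 (9): +3 cycles.
Each hop adds L, hence L = 3.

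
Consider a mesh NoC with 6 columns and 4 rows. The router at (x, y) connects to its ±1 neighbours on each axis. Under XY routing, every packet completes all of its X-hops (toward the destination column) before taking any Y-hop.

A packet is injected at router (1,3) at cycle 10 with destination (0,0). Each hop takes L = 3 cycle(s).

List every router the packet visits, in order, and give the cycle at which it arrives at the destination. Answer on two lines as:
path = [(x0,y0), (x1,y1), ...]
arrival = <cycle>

[0] x=1 y=3 t=10
[1] x=0 y=3 t=13 →W
[2] x=0 y=2 t=16 →S
[3] x=0 y=1 t=19 →S
[4] x=0 y=0 t=22 →S

path = [(1,3), (0,3), (0,2), (0,1), (0,0)]
arrival = 22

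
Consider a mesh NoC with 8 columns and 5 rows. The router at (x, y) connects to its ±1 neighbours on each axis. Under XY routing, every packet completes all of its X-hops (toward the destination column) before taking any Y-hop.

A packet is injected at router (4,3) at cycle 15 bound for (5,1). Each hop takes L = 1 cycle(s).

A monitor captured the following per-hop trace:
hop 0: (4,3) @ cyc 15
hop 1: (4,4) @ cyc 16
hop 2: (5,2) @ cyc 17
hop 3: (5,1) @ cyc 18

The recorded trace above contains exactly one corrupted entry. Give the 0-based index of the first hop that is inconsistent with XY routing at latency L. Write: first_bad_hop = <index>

check 1→ d=(0,1) cyc+1: BAD: Y-move but x=4≠5

first_bad_hop = 1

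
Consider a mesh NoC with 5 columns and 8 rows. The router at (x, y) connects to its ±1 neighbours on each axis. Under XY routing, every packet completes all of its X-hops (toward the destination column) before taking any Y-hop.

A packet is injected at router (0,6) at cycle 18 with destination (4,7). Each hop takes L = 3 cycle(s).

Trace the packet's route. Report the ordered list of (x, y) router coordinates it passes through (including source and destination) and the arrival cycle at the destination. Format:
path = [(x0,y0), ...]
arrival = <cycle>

  0. router=(0,6) cycle=18 (inject)
  1. router=(1,6) cycle=21 dir=E
  2. router=(2,6) cycle=24 dir=E
  3. router=(3,6) cycle=27 dir=E
  4. router=(4,6) cycle=30 dir=E
  5. router=(4,7) cycle=33 dir=N

path = [(0,6), (1,6), (2,6), (3,6), (4,6), (4,7)]
arrival = 33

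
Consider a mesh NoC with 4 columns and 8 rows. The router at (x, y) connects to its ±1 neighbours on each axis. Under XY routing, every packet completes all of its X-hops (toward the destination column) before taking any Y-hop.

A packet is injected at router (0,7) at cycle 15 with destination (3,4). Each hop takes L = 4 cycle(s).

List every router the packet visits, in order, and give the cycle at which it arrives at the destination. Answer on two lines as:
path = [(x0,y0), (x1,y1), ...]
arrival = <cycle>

path = [(0,7), (1,7), (2,7), (3,7), (3,6), (3,5), (3,4)]
arrival = 39

hop 0: (0,7) @ cyc 15
hop 1: (1,7) @ cyc 19  [E]
hop 2: (2,7) @ cyc 23  [E]
hop 3: (3,7) @ cyc 27  [E]
hop 4: (3,6) @ cyc 31  [S]
hop 5: (3,5) @ cyc 35  [S]
hop 6: (3,4) @ cyc 39  [S]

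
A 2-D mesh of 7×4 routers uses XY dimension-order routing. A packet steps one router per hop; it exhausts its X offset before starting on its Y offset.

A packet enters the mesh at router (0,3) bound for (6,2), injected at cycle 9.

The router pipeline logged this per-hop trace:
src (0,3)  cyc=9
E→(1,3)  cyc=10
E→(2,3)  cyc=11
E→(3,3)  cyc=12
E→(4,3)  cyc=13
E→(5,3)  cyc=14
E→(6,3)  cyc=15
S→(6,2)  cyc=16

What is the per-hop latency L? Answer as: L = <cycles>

L = 1

cyc[1] − cyc[0] = 10 − 9 = 1.
Per-hop latency L = Δcyc = 1.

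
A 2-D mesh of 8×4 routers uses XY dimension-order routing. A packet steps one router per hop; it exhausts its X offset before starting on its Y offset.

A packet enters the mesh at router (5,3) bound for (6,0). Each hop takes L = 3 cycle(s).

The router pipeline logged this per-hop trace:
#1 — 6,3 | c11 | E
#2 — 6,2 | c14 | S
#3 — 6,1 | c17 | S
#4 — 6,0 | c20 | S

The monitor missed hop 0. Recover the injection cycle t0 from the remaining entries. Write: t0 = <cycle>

t0 = 8

The first recorded entry is hop 1 at cycle 11.
t0 = cyc[1] − L = 11 − 3 = 8.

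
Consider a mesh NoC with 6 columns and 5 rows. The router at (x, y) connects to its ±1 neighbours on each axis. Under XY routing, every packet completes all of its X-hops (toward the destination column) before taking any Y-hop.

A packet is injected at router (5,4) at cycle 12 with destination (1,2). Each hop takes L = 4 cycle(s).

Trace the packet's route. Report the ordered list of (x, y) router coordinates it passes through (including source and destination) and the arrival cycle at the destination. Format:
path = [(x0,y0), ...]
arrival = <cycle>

path = [(5,4), (4,4), (3,4), (2,4), (1,4), (1,3), (1,2)]
arrival = 36

t=12: at (5,4)
t=16: at (4,4) after W
t=20: at (3,4) after W
t=24: at (2,4) after W
t=28: at (1,4) after W
t=32: at (1,3) after S
t=36: at (1,2) after S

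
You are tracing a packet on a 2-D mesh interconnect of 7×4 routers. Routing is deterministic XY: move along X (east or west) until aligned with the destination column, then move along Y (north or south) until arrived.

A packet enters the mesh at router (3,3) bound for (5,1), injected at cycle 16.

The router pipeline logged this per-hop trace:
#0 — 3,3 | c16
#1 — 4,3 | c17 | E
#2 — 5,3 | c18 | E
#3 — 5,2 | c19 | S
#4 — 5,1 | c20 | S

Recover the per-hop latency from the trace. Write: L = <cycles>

Δcyc across hop 0→1: 17 − 16 = 1.
That increment is L by definition: L = 1.

L = 1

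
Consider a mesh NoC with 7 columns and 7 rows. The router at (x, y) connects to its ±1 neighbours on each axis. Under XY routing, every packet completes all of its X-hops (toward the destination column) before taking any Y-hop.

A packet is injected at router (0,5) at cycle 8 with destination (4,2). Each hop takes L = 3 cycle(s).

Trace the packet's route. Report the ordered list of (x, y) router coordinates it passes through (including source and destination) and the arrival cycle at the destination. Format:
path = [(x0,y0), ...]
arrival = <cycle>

#0 — 0,5 | c8
#1 — 1,5 | c11 | E
#2 — 2,5 | c14 | E
#3 — 3,5 | c17 | E
#4 — 4,5 | c20 | E
#5 — 4,4 | c23 | S
#6 — 4,3 | c26 | S
#7 — 4,2 | c29 | S

path = [(0,5), (1,5), (2,5), (3,5), (4,5), (4,4), (4,3), (4,2)]
arrival = 29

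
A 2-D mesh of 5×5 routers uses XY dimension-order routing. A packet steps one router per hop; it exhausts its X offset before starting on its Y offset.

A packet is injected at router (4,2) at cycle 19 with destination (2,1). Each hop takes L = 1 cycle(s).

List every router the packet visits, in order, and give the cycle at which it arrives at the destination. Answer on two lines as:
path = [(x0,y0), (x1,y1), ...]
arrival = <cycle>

t=19: at (4,2)
t=20: at (3,2) after W
t=21: at (2,2) after W
t=22: at (2,1) after S

path = [(4,2), (3,2), (2,2), (2,1)]
arrival = 22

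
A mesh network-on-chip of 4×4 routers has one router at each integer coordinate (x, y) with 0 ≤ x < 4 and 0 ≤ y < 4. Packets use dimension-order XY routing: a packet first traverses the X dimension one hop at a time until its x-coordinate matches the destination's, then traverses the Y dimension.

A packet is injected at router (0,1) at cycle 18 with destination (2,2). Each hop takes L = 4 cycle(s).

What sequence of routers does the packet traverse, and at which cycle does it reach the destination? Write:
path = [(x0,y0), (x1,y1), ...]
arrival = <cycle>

path = [(0,1), (1,1), (2,1), (2,2)]
arrival = 30

#0 — 0,1 | c18
#1 — 1,1 | c22 | E
#2 — 2,1 | c26 | E
#3 — 2,2 | c30 | N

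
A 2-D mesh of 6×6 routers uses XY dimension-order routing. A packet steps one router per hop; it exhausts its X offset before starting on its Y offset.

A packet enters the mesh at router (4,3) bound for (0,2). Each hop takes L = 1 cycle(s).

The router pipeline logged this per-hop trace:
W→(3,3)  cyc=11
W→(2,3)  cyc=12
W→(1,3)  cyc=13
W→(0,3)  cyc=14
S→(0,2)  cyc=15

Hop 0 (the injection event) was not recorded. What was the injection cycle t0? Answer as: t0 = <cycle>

t0 = 10

The first recorded entry is hop 1 at cycle 11.
Therefore t0 = 11 − L = 10.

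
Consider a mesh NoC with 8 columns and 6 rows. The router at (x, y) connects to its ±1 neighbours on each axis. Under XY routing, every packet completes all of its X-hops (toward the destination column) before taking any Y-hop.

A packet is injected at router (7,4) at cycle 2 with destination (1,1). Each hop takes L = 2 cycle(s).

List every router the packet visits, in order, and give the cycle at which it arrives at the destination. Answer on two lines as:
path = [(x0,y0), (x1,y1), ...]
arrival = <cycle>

path = [(7,4), (6,4), (5,4), (4,4), (3,4), (2,4), (1,4), (1,3), (1,2), (1,1)]
arrival = 20

t=2: at (7,4)
t=4: at (6,4) after W
t=6: at (5,4) after W
t=8: at (4,4) after W
t=10: at (3,4) after W
t=12: at (2,4) after W
t=14: at (1,4) after W
t=16: at (1,3) after S
t=18: at (1,2) after S
t=20: at (1,1) after S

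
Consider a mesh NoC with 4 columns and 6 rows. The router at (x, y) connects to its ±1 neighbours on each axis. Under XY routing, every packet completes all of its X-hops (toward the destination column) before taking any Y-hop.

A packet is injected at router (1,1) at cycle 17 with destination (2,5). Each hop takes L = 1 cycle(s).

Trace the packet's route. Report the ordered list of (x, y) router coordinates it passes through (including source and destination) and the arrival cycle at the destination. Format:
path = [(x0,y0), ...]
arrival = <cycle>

#0 — 1,1 | c17
#1 — 2,1 | c18 | E
#2 — 2,2 | c19 | N
#3 — 2,3 | c20 | N
#4 — 2,4 | c21 | N
#5 — 2,5 | c22 | N

path = [(1,1), (2,1), (2,2), (2,3), (2,4), (2,5)]
arrival = 22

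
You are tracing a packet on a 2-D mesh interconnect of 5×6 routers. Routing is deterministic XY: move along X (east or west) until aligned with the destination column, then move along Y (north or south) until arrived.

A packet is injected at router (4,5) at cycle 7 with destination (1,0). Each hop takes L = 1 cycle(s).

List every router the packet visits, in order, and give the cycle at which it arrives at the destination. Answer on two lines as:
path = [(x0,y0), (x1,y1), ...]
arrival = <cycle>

path = [(4,5), (3,5), (2,5), (1,5), (1,4), (1,3), (1,2), (1,1), (1,0)]
arrival = 15

#0 — 4,5 | c7
#1 — 3,5 | c8 | W
#2 — 2,5 | c9 | W
#3 — 1,5 | c10 | W
#4 — 1,4 | c11 | S
#5 — 1,3 | c12 | S
#6 — 1,2 | c13 | S
#7 — 1,1 | c14 | S
#8 — 1,0 | c15 | S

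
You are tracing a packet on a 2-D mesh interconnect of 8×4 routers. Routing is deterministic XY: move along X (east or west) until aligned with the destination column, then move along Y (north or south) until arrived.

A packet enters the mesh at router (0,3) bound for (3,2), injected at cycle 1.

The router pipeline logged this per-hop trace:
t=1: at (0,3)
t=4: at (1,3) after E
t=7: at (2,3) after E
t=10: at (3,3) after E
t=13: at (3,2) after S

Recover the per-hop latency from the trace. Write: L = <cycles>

From hop 0 (1) to hop 1 (4): +3 cycles.
That increment is L by definition: L = 3.

L = 3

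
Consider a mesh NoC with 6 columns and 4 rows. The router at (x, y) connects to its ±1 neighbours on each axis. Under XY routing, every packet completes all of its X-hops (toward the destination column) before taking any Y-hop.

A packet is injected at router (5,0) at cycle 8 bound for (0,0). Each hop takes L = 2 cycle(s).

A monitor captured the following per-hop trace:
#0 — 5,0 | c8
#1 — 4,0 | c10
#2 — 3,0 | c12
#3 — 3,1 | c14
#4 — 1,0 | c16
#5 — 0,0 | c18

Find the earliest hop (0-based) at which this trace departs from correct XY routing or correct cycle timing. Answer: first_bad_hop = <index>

first_bad_hop = 3

[1] (-1,+0) / 2c ⇒ ok
[2] (-1,+0) / 2c ⇒ ok
[3] (+0,+1) / 2c ⇒ BAD: Y-move but x=3≠0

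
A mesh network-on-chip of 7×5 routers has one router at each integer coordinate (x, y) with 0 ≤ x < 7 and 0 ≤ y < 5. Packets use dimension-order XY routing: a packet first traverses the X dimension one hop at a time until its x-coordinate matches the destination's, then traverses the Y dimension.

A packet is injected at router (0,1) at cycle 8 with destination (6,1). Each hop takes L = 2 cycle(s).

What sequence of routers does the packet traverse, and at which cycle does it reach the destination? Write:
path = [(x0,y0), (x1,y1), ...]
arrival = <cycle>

[0] x=0 y=1 t=8
[1] x=1 y=1 t=10 →E
[2] x=2 y=1 t=12 →E
[3] x=3 y=1 t=14 →E
[4] x=4 y=1 t=16 →E
[5] x=5 y=1 t=18 →E
[6] x=6 y=1 t=20 →E

path = [(0,1), (1,1), (2,1), (3,1), (4,1), (5,1), (6,1)]
arrival = 20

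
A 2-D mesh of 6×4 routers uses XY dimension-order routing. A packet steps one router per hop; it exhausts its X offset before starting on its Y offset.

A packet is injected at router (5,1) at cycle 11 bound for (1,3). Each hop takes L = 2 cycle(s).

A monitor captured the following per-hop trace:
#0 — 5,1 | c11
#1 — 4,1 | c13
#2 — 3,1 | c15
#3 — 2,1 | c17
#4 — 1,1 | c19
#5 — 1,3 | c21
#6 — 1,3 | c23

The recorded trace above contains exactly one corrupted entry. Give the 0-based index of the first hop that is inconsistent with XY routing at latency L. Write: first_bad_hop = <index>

  1: Δx=-1 Δy=+0 Δt=2 [ok]
  2: Δx=-1 Δy=+0 Δt=2 [ok]
  3: Δx=-1 Δy=+0 Δt=2 [ok]
  4: Δx=-1 Δy=+0 Δt=2 [ok]
  5: Δx=+0 Δy=+2 Δt=2 [BAD: non-unit step]

first_bad_hop = 5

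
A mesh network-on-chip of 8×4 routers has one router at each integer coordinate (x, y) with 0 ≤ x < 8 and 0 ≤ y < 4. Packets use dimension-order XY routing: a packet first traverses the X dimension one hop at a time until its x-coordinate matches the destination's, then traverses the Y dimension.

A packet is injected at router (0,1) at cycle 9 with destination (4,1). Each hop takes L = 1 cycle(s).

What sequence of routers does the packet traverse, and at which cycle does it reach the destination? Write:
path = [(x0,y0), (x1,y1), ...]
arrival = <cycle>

#0 — 0,1 | c9
#1 — 1,1 | c10 | E
#2 — 2,1 | c11 | E
#3 — 3,1 | c12 | E
#4 — 4,1 | c13 | E

path = [(0,1), (1,1), (2,1), (3,1), (4,1)]
arrival = 13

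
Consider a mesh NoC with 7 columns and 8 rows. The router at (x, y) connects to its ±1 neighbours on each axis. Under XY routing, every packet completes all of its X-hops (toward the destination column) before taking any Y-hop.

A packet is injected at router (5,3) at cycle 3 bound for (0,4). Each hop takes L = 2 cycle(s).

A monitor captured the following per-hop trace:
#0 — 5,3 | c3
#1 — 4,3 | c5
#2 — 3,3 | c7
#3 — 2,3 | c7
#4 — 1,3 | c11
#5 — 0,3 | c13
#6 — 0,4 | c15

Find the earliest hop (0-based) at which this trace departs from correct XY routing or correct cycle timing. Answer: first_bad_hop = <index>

check 1→ d=(-1,0) cyc+2: ok
check 2→ d=(-1,0) cyc+2: ok
check 3→ d=(-1,0) cyc+0: BAD: Δcyc=0≠L

first_bad_hop = 3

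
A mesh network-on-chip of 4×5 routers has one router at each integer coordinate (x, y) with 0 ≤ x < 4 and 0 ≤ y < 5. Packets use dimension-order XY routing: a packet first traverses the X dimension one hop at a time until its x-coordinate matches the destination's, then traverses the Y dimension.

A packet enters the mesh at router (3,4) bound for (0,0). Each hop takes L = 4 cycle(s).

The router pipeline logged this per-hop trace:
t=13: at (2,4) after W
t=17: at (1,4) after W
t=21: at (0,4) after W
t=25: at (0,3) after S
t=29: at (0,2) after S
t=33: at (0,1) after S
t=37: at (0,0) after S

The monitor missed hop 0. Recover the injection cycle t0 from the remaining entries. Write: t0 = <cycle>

Hop 1 reached at cycle 13; hop k is at t0 + k·L.
So t0 = 13 − 1·4 = 9.

t0 = 9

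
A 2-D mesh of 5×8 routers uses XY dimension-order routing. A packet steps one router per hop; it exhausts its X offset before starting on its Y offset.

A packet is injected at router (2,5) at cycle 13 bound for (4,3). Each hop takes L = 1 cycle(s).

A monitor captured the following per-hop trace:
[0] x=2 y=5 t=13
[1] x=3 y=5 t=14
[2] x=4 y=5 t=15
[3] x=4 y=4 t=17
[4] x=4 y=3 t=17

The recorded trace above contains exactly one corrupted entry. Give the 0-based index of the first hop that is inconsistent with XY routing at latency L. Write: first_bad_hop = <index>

check 1→ d=(1,0) cyc+1: ok
check 2→ d=(1,0) cyc+1: ok
check 3→ d=(0,-1) cyc+2: BAD: Δcyc=2≠L

first_bad_hop = 3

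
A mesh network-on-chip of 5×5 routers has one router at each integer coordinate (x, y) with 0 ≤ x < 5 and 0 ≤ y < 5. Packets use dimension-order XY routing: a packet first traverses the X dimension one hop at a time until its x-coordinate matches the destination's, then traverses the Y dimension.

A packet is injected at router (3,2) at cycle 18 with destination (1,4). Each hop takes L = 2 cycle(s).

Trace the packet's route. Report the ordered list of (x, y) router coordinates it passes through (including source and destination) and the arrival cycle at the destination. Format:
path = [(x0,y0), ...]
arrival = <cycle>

path = [(3,2), (2,2), (1,2), (1,3), (1,4)]
arrival = 26

src (3,2)  cyc=18
W→(2,2)  cyc=20
W→(1,2)  cyc=22
N→(1,3)  cyc=24
N→(1,4)  cyc=26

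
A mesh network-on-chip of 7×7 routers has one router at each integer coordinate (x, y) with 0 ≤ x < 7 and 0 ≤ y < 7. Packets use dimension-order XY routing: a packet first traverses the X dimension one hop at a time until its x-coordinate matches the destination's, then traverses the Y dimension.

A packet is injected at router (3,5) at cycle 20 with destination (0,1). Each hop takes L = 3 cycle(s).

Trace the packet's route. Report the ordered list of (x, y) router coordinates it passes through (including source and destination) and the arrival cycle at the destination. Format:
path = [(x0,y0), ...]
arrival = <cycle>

src (3,5)  cyc=20
W→(2,5)  cyc=23
W→(1,5)  cyc=26
W→(0,5)  cyc=29
S→(0,4)  cyc=32
S→(0,3)  cyc=35
S→(0,2)  cyc=38
S→(0,1)  cyc=41

path = [(3,5), (2,5), (1,5), (0,5), (0,4), (0,3), (0,2), (0,1)]
arrival = 41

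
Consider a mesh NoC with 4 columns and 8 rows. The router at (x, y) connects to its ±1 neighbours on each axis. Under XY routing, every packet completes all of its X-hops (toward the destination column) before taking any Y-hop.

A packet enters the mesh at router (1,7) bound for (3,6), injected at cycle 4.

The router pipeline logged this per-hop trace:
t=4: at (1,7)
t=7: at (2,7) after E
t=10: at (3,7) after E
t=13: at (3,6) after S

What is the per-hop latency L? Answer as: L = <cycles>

Between hops 0 and 1 the cycle counter advances 7 − 4 = 3.
One hop costs L cycles, so L = 3.

L = 3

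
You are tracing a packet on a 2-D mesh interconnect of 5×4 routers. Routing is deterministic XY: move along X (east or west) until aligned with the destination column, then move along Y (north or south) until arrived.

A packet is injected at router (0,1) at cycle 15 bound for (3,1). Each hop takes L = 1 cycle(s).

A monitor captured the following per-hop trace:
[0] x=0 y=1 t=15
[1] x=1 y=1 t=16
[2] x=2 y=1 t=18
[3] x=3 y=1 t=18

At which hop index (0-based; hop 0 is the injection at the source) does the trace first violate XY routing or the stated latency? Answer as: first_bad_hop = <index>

first_bad_hop = 2

[1] (+1,+0) / 1c ⇒ ok
[2] (+1,+0) / 2c ⇒ BAD: Δcyc=2≠L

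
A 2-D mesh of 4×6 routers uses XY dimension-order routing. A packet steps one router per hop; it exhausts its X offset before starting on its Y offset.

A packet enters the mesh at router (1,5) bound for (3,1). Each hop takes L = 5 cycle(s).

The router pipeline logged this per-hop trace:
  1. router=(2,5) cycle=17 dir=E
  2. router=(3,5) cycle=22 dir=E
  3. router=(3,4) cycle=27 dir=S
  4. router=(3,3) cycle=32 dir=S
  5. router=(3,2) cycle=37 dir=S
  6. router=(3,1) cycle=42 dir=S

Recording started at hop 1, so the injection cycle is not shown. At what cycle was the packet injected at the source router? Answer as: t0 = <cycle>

cyc[1] = 17 and cyc[k] = t0 + k·L for every k.
Subtract one hop: t0 = 17 − 5 = 12.

t0 = 12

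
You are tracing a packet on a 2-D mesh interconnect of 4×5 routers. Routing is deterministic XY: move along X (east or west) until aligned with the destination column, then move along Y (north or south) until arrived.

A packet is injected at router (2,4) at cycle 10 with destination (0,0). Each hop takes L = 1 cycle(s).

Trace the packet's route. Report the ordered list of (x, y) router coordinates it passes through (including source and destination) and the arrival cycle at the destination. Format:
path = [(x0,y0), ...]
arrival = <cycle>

path = [(2,4), (1,4), (0,4), (0,3), (0,2), (0,1), (0,0)]
arrival = 16

t=10: at (2,4)
t=11: at (1,4) after W
t=12: at (0,4) after W
t=13: at (0,3) after S
t=14: at (0,2) after S
t=15: at (0,1) after S
t=16: at (0,0) after S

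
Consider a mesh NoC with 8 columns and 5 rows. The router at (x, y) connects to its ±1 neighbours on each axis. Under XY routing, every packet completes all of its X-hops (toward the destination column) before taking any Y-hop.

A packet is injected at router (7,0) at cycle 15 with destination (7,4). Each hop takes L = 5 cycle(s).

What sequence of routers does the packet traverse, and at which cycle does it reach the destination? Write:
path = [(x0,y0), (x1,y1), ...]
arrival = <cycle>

hop 0: (7,0) @ cyc 15
hop 1: (7,1) @ cyc 20  [N]
hop 2: (7,2) @ cyc 25  [N]
hop 3: (7,3) @ cyc 30  [N]
hop 4: (7,4) @ cyc 35  [N]

path = [(7,0), (7,1), (7,2), (7,3), (7,4)]
arrival = 35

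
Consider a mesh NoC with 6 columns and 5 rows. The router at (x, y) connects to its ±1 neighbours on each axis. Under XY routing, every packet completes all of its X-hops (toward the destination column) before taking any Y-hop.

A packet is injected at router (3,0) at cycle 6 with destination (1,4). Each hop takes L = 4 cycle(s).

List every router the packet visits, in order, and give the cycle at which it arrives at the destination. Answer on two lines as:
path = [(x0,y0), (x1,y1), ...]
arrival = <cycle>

hop 0: (3,0) @ cyc 6
hop 1: (2,0) @ cyc 10  [W]
hop 2: (1,0) @ cyc 14  [W]
hop 3: (1,1) @ cyc 18  [N]
hop 4: (1,2) @ cyc 22  [N]
hop 5: (1,3) @ cyc 26  [N]
hop 6: (1,4) @ cyc 30  [N]

path = [(3,0), (2,0), (1,0), (1,1), (1,2), (1,3), (1,4)]
arrival = 30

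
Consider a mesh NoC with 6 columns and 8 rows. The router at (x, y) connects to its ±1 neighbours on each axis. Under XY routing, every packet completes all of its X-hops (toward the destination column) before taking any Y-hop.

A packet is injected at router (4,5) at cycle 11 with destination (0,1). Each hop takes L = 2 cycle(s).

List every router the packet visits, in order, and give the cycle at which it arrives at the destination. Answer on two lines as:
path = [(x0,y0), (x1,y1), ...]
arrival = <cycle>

path = [(4,5), (3,5), (2,5), (1,5), (0,5), (0,4), (0,3), (0,2), (0,1)]
arrival = 27

[0] x=4 y=5 t=11
[1] x=3 y=5 t=13 →W
[2] x=2 y=5 t=15 →W
[3] x=1 y=5 t=17 →W
[4] x=0 y=5 t=19 →W
[5] x=0 y=4 t=21 →S
[6] x=0 y=3 t=23 →S
[7] x=0 y=2 t=25 →S
[8] x=0 y=1 t=27 →S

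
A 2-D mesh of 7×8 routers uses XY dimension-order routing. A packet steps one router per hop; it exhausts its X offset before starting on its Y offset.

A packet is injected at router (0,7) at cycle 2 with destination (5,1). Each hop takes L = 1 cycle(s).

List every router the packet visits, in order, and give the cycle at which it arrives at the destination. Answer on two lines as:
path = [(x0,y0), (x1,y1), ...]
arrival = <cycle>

path = [(0,7), (1,7), (2,7), (3,7), (4,7), (5,7), (5,6), (5,5), (5,4), (5,3), (5,2), (5,1)]
arrival = 13

  0. router=(0,7) cycle=2 (inject)
  1. router=(1,7) cycle=3 dir=E
  2. router=(2,7) cycle=4 dir=E
  3. router=(3,7) cycle=5 dir=E
  4. router=(4,7) cycle=6 dir=E
  5. router=(5,7) cycle=7 dir=E
  6. router=(5,6) cycle=8 dir=S
  7. router=(5,5) cycle=9 dir=S
  8. router=(5,4) cycle=10 dir=S
  9. router=(5,3) cycle=11 dir=S
  10. router=(5,2) cycle=12 dir=S
  11. router=(5,1) cycle=13 dir=S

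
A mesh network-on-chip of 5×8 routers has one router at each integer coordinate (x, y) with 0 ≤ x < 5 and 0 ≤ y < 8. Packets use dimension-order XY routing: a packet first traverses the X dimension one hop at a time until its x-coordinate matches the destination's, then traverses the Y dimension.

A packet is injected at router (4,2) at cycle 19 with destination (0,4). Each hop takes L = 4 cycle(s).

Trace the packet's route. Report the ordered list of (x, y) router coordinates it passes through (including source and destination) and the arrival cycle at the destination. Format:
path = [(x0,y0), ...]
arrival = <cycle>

path = [(4,2), (3,2), (2,2), (1,2), (0,2), (0,3), (0,4)]
arrival = 43

src (4,2)  cyc=19
W→(3,2)  cyc=23
W→(2,2)  cyc=27
W→(1,2)  cyc=31
W→(0,2)  cyc=35
N→(0,3)  cyc=39
N→(0,4)  cyc=43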